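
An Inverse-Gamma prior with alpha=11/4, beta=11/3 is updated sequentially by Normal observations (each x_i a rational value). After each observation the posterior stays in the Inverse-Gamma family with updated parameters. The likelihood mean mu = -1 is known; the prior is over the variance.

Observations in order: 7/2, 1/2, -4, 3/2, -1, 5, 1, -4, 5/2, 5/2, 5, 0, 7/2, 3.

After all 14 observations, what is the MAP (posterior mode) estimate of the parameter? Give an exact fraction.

obs 1: x=7/2 → posterior Inverse-Gamma(13/4, 331/24)
obs 2: x=1/2 → posterior Inverse-Gamma(15/4, 179/12)
obs 3: x=-4 → posterior Inverse-Gamma(17/4, 233/12)
obs 4: x=3/2 → posterior Inverse-Gamma(19/4, 541/24)
obs 5: x=-1 → posterior Inverse-Gamma(21/4, 541/24)
obs 6: x=5 → posterior Inverse-Gamma(23/4, 973/24)
obs 7: x=1 → posterior Inverse-Gamma(25/4, 1021/24)
obs 8: x=-4 → posterior Inverse-Gamma(27/4, 1129/24)
obs 9: x=5/2 → posterior Inverse-Gamma(29/4, 319/6)
obs 10: x=5/2 → posterior Inverse-Gamma(31/4, 1423/24)
obs 11: x=5 → posterior Inverse-Gamma(33/4, 1855/24)
obs 12: x=0 → posterior Inverse-Gamma(35/4, 1867/24)
obs 13: x=7/2 → posterior Inverse-Gamma(37/4, 1055/12)
obs 14: x=3 → posterior Inverse-Gamma(39/4, 1151/12)

1151/129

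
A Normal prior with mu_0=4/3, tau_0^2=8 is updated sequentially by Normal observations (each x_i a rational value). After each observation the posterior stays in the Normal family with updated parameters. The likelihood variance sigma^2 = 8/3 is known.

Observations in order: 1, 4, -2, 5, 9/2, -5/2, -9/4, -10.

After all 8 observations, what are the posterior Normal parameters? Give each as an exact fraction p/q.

mu_0=-13/60, tau_0^2=8/25

obs 1: x=1 → posterior Normal(13/12, 2)
obs 2: x=4 → posterior Normal(7/3, 8/7)
obs 3: x=-2 → posterior Normal(31/30, 4/5)
obs 4: x=5 → posterior Normal(76/39, 8/13)
obs 5: x=9/2 → posterior Normal(233/96, 1/2)
obs 6: x=-5/2 → posterior Normal(94/57, 8/19)
obs 7: x=-9/4 → posterior Normal(295/264, 4/11)
obs 8: x=-10 → posterior Normal(-13/60, 8/25)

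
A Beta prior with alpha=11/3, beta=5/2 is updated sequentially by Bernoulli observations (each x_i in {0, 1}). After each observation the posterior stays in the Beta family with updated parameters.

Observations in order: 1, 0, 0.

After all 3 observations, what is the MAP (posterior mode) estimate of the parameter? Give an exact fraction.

22/43

obs 1: x=1 → posterior Beta(14/3, 5/2)
obs 2: x=0 → posterior Beta(14/3, 7/2)
obs 3: x=0 → posterior Beta(14/3, 9/2)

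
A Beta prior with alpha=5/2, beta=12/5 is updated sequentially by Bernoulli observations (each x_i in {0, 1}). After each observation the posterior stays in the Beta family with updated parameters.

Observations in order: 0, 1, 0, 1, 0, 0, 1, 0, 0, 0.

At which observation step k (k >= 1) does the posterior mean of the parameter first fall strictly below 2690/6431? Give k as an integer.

k = 6

obs 1: x=0 → posterior Beta(5/2, 17/5)
obs 2: x=1 → posterior Beta(7/2, 17/5)
obs 3: x=0 → posterior Beta(7/2, 22/5)
obs 4: x=1 → posterior Beta(9/2, 22/5)
obs 5: x=0 → posterior Beta(9/2, 27/5)
obs 6: x=0 → posterior Beta(9/2, 32/5)
obs 7: x=1 → posterior Beta(11/2, 32/5)
obs 8: x=0 → posterior Beta(11/2, 37/5)
obs 9: x=0 → posterior Beta(11/2, 42/5)
obs 10: x=0 → posterior Beta(11/2, 47/5)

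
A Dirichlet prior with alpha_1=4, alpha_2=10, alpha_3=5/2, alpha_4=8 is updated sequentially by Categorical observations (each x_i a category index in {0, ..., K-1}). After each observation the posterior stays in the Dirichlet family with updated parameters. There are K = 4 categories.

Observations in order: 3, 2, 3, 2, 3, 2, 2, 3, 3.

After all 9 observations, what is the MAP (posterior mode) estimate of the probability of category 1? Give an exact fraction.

obs 1: x=3 → posterior Dirichlet(4, 10, 5/2, 9)
obs 2: x=2 → posterior Dirichlet(4, 10, 7/2, 9)
obs 3: x=3 → posterior Dirichlet(4, 10, 7/2, 10)
obs 4: x=2 → posterior Dirichlet(4, 10, 9/2, 10)
obs 5: x=3 → posterior Dirichlet(4, 10, 9/2, 11)
obs 6: x=2 → posterior Dirichlet(4, 10, 11/2, 11)
obs 7: x=2 → posterior Dirichlet(4, 10, 13/2, 11)
obs 8: x=3 → posterior Dirichlet(4, 10, 13/2, 12)
obs 9: x=3 → posterior Dirichlet(4, 10, 13/2, 13)

18/59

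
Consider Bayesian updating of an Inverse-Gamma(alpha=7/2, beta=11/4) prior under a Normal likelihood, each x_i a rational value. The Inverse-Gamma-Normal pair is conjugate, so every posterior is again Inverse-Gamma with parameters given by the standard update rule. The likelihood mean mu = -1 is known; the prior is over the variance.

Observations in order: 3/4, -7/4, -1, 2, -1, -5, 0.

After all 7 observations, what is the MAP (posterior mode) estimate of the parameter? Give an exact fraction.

281/128

obs 1: x=3/4 → posterior Inverse-Gamma(4, 137/32)
obs 2: x=-7/4 → posterior Inverse-Gamma(9/2, 73/16)
obs 3: x=-1 → posterior Inverse-Gamma(5, 73/16)
obs 4: x=2 → posterior Inverse-Gamma(11/2, 145/16)
obs 5: x=-1 → posterior Inverse-Gamma(6, 145/16)
obs 6: x=-5 → posterior Inverse-Gamma(13/2, 273/16)
obs 7: x=0 → posterior Inverse-Gamma(7, 281/16)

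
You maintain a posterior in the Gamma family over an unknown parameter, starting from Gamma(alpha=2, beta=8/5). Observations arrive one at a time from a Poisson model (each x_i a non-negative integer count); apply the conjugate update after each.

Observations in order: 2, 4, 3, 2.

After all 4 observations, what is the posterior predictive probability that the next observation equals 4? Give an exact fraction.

obs 1: x=2 → posterior Gamma(4, 13/5)
obs 2: x=4 → posterior Gamma(8, 18/5)
obs 3: x=3 → posterior Gamma(11, 23/5)
obs 4: x=2 → posterior Gamma(13, 28/5)

7396151743091415449600000/65273511648264442971824673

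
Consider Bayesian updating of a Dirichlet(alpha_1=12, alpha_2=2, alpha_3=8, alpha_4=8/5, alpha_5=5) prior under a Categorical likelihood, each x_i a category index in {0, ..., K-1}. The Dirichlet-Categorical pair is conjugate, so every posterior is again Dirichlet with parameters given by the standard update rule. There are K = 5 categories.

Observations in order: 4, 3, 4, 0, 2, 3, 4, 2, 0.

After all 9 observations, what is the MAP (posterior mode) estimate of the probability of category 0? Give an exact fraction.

65/163

obs 1: x=4 → posterior Dirichlet(12, 2, 8, 8/5, 6)
obs 2: x=3 → posterior Dirichlet(12, 2, 8, 13/5, 6)
obs 3: x=4 → posterior Dirichlet(12, 2, 8, 13/5, 7)
obs 4: x=0 → posterior Dirichlet(13, 2, 8, 13/5, 7)
obs 5: x=2 → posterior Dirichlet(13, 2, 9, 13/5, 7)
obs 6: x=3 → posterior Dirichlet(13, 2, 9, 18/5, 7)
obs 7: x=4 → posterior Dirichlet(13, 2, 9, 18/5, 8)
obs 8: x=2 → posterior Dirichlet(13, 2, 10, 18/5, 8)
obs 9: x=0 → posterior Dirichlet(14, 2, 10, 18/5, 8)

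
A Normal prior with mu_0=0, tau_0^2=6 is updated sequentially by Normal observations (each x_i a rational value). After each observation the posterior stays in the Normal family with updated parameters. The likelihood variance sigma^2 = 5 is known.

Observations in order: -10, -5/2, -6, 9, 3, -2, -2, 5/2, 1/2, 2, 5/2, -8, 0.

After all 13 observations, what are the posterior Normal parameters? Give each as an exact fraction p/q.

mu_0=-66/83, tau_0^2=30/83

obs 1: x=-10 → posterior Normal(-60/11, 30/11)
obs 2: x=-5/2 → posterior Normal(-75/17, 30/17)
obs 3: x=-6 → posterior Normal(-111/23, 30/23)
obs 4: x=9 → posterior Normal(-57/29, 30/29)
obs 5: x=3 → posterior Normal(-39/35, 6/7)
obs 6: x=-2 → posterior Normal(-51/41, 30/41)
obs 7: x=-2 → posterior Normal(-63/47, 30/47)
obs 8: x=5/2 → posterior Normal(-48/53, 30/53)
obs 9: x=1/2 → posterior Normal(-45/59, 30/59)
obs 10: x=2 → posterior Normal(-33/65, 6/13)
obs 11: x=5/2 → posterior Normal(-18/71, 30/71)
obs 12: x=-8 → posterior Normal(-6/7, 30/77)
obs 13: x=0 → posterior Normal(-66/83, 30/83)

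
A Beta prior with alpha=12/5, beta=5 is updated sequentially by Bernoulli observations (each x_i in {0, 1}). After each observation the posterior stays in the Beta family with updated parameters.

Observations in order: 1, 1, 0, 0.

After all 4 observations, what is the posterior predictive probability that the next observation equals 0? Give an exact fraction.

35/57

obs 1: x=1 → posterior Beta(17/5, 5)
obs 2: x=1 → posterior Beta(22/5, 5)
obs 3: x=0 → posterior Beta(22/5, 6)
obs 4: x=0 → posterior Beta(22/5, 7)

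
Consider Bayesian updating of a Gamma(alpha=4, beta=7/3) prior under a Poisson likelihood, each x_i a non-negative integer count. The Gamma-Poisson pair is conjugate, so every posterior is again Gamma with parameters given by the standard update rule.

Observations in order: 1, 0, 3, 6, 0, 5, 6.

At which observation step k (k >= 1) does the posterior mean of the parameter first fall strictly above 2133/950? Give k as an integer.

k = 6

obs 1: x=1 → posterior Gamma(5, 10/3)
obs 2: x=0 → posterior Gamma(5, 13/3)
obs 3: x=3 → posterior Gamma(8, 16/3)
obs 4: x=6 → posterior Gamma(14, 19/3)
obs 5: x=0 → posterior Gamma(14, 22/3)
obs 6: x=5 → posterior Gamma(19, 25/3)
obs 7: x=6 → posterior Gamma(25, 28/3)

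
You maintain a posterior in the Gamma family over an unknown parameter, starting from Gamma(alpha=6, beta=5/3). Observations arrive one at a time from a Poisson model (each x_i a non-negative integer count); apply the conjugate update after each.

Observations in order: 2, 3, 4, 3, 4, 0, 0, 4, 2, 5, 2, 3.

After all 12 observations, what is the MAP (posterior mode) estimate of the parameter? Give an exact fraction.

obs 1: x=2 → posterior Gamma(8, 8/3)
obs 2: x=3 → posterior Gamma(11, 11/3)
obs 3: x=4 → posterior Gamma(15, 14/3)
obs 4: x=3 → posterior Gamma(18, 17/3)
obs 5: x=4 → posterior Gamma(22, 20/3)
obs 6: x=0 → posterior Gamma(22, 23/3)
obs 7: x=0 → posterior Gamma(22, 26/3)
obs 8: x=4 → posterior Gamma(26, 29/3)
obs 9: x=2 → posterior Gamma(28, 32/3)
obs 10: x=5 → posterior Gamma(33, 35/3)
obs 11: x=2 → posterior Gamma(35, 38/3)
obs 12: x=3 → posterior Gamma(38, 41/3)

111/41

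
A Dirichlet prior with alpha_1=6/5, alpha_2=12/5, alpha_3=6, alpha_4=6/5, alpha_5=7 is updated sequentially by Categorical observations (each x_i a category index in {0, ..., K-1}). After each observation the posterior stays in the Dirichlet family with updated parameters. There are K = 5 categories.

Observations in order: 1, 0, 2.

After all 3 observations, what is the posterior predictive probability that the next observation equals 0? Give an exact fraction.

obs 1: x=1 → posterior Dirichlet(6/5, 17/5, 6, 6/5, 7)
obs 2: x=0 → posterior Dirichlet(11/5, 17/5, 6, 6/5, 7)
obs 3: x=2 → posterior Dirichlet(11/5, 17/5, 7, 6/5, 7)

11/104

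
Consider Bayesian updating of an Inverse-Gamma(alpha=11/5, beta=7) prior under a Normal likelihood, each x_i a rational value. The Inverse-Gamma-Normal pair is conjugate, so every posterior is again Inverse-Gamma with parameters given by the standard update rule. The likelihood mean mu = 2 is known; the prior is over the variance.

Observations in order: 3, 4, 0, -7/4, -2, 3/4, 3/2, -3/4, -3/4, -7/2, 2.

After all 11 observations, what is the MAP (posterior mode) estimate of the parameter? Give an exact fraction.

2005/348

obs 1: x=3 → posterior Inverse-Gamma(27/10, 15/2)
obs 2: x=4 → posterior Inverse-Gamma(16/5, 19/2)
obs 3: x=0 → posterior Inverse-Gamma(37/10, 23/2)
obs 4: x=-7/4 → posterior Inverse-Gamma(21/5, 593/32)
obs 5: x=-2 → posterior Inverse-Gamma(47/10, 849/32)
obs 6: x=3/4 → posterior Inverse-Gamma(26/5, 437/16)
obs 7: x=3/2 → posterior Inverse-Gamma(57/10, 439/16)
obs 8: x=-3/4 → posterior Inverse-Gamma(31/5, 999/32)
obs 9: x=-3/4 → posterior Inverse-Gamma(67/10, 35)
obs 10: x=-7/2 → posterior Inverse-Gamma(36/5, 401/8)
obs 11: x=2 → posterior Inverse-Gamma(77/10, 401/8)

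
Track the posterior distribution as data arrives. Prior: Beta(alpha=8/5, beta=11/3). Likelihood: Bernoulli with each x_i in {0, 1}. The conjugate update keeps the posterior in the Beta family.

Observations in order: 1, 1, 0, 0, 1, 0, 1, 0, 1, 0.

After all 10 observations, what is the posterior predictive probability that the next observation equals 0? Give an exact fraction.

130/229

obs 1: x=1 → posterior Beta(13/5, 11/3)
obs 2: x=1 → posterior Beta(18/5, 11/3)
obs 3: x=0 → posterior Beta(18/5, 14/3)
obs 4: x=0 → posterior Beta(18/5, 17/3)
obs 5: x=1 → posterior Beta(23/5, 17/3)
obs 6: x=0 → posterior Beta(23/5, 20/3)
obs 7: x=1 → posterior Beta(28/5, 20/3)
obs 8: x=0 → posterior Beta(28/5, 23/3)
obs 9: x=1 → posterior Beta(33/5, 23/3)
obs 10: x=0 → posterior Beta(33/5, 26/3)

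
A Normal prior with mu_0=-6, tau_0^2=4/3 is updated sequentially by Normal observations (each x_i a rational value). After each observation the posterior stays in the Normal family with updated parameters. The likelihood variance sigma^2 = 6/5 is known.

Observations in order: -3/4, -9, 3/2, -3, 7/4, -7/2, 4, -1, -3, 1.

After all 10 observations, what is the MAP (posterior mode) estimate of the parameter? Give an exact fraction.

obs 1: x=-3/4 → posterior Normal(-123/38, 12/19)
obs 2: x=-9 → posterior Normal(-303/58, 12/29)
obs 3: x=3/2 → posterior Normal(-7/2, 4/13)
obs 4: x=-3 → posterior Normal(-333/98, 12/49)
obs 5: x=7/4 → posterior Normal(-149/59, 12/59)
obs 6: x=-7/2 → posterior Normal(-8/3, 4/23)
obs 7: x=4 → posterior Normal(-144/79, 12/79)
obs 8: x=-1 → posterior Normal(-154/89, 12/89)
obs 9: x=-3 → posterior Normal(-184/99, 4/33)
obs 10: x=1 → posterior Normal(-174/109, 12/109)

-174/109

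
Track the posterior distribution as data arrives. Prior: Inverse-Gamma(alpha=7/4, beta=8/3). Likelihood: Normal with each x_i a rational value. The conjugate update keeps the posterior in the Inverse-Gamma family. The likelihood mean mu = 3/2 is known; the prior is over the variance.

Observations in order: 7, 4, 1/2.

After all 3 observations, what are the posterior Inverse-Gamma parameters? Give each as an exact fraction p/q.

alpha=13/4, beta=257/12

obs 1: x=7 → posterior Inverse-Gamma(9/4, 427/24)
obs 2: x=4 → posterior Inverse-Gamma(11/4, 251/12)
obs 3: x=1/2 → posterior Inverse-Gamma(13/4, 257/12)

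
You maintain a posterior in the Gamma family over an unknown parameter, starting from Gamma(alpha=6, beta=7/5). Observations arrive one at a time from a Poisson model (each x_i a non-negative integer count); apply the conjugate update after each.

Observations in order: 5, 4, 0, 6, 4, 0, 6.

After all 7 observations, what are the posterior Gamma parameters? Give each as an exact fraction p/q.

obs 1: x=5 → posterior Gamma(11, 12/5)
obs 2: x=4 → posterior Gamma(15, 17/5)
obs 3: x=0 → posterior Gamma(15, 22/5)
obs 4: x=6 → posterior Gamma(21, 27/5)
obs 5: x=4 → posterior Gamma(25, 32/5)
obs 6: x=0 → posterior Gamma(25, 37/5)
obs 7: x=6 → posterior Gamma(31, 42/5)

alpha=31, beta=42/5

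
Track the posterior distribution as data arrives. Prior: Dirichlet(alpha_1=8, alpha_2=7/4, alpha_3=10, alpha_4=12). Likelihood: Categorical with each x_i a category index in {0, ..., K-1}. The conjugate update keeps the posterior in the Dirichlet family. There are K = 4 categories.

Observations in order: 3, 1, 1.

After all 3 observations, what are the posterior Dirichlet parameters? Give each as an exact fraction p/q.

alpha_1=8, alpha_2=15/4, alpha_3=10, alpha_4=13

obs 1: x=3 → posterior Dirichlet(8, 7/4, 10, 13)
obs 2: x=1 → posterior Dirichlet(8, 11/4, 10, 13)
obs 3: x=1 → posterior Dirichlet(8, 15/4, 10, 13)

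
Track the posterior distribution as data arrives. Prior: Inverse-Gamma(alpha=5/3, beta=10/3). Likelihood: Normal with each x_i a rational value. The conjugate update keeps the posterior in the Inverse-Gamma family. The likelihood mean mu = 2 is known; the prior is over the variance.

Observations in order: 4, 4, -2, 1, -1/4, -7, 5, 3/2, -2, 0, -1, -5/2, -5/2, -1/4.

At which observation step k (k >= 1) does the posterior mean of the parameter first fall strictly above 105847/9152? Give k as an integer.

k = 6

obs 1: x=4 → posterior Inverse-Gamma(13/6, 16/3)
obs 2: x=4 → posterior Inverse-Gamma(8/3, 22/3)
obs 3: x=-2 → posterior Inverse-Gamma(19/6, 46/3)
obs 4: x=1 → posterior Inverse-Gamma(11/3, 95/6)
obs 5: x=-1/4 → posterior Inverse-Gamma(25/6, 1763/96)
obs 6: x=-7 → posterior Inverse-Gamma(14/3, 5651/96)
obs 7: x=5 → posterior Inverse-Gamma(31/6, 6083/96)
obs 8: x=3/2 → posterior Inverse-Gamma(17/3, 6095/96)
obs 9: x=-2 → posterior Inverse-Gamma(37/6, 6863/96)
obs 10: x=0 → posterior Inverse-Gamma(20/3, 7055/96)
obs 11: x=-1 → posterior Inverse-Gamma(43/6, 7487/96)
obs 12: x=-5/2 → posterior Inverse-Gamma(23/3, 8459/96)
obs 13: x=-5/2 → posterior Inverse-Gamma(49/6, 9431/96)
obs 14: x=-1/4 → posterior Inverse-Gamma(26/3, 4837/48)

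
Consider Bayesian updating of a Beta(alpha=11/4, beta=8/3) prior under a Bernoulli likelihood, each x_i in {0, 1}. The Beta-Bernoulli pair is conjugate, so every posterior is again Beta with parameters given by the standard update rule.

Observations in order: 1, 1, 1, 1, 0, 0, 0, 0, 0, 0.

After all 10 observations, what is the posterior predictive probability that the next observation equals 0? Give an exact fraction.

obs 1: x=1 → posterior Beta(15/4, 8/3)
obs 2: x=1 → posterior Beta(19/4, 8/3)
obs 3: x=1 → posterior Beta(23/4, 8/3)
obs 4: x=1 → posterior Beta(27/4, 8/3)
obs 5: x=0 → posterior Beta(27/4, 11/3)
obs 6: x=0 → posterior Beta(27/4, 14/3)
obs 7: x=0 → posterior Beta(27/4, 17/3)
obs 8: x=0 → posterior Beta(27/4, 20/3)
obs 9: x=0 → posterior Beta(27/4, 23/3)
obs 10: x=0 → posterior Beta(27/4, 26/3)

104/185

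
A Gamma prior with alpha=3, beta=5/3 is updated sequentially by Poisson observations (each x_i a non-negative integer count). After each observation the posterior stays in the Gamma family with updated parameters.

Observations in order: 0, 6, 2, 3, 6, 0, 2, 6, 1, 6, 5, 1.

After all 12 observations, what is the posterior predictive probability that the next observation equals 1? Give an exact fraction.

163697948567823575841748106638491589486264387609883072301991968297843/1059283999773042383081201244407219026594101155227586543024233970139136

obs 1: x=0 → posterior Gamma(3, 8/3)
obs 2: x=6 → posterior Gamma(9, 11/3)
obs 3: x=2 → posterior Gamma(11, 14/3)
obs 4: x=3 → posterior Gamma(14, 17/3)
obs 5: x=6 → posterior Gamma(20, 20/3)
obs 6: x=0 → posterior Gamma(20, 23/3)
obs 7: x=2 → posterior Gamma(22, 26/3)
obs 8: x=6 → posterior Gamma(28, 29/3)
obs 9: x=1 → posterior Gamma(29, 32/3)
obs 10: x=6 → posterior Gamma(35, 35/3)
obs 11: x=5 → posterior Gamma(40, 38/3)
obs 12: x=1 → posterior Gamma(41, 41/3)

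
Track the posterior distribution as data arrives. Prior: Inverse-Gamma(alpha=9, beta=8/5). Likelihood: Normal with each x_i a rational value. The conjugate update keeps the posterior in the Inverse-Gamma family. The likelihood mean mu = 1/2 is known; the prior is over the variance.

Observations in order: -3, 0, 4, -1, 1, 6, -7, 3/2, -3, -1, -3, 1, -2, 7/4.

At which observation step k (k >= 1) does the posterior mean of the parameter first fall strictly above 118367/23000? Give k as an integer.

obs 1: x=-3 → posterior Inverse-Gamma(19/2, 309/40)
obs 2: x=0 → posterior Inverse-Gamma(10, 157/20)
obs 3: x=4 → posterior Inverse-Gamma(21/2, 559/40)
obs 4: x=-1 → posterior Inverse-Gamma(11, 151/10)
obs 5: x=1 → posterior Inverse-Gamma(23/2, 609/40)
obs 6: x=6 → posterior Inverse-Gamma(12, 607/20)
obs 7: x=-7 → posterior Inverse-Gamma(25/2, 2339/40)
obs 8: x=3/2 → posterior Inverse-Gamma(13, 2359/40)
obs 9: x=-3 → posterior Inverse-Gamma(27/2, 651/10)
obs 10: x=-1 → posterior Inverse-Gamma(14, 2649/40)
obs 11: x=-3 → posterior Inverse-Gamma(29/2, 1447/20)
obs 12: x=1 → posterior Inverse-Gamma(15, 2899/40)
obs 13: x=-2 → posterior Inverse-Gamma(31/2, 378/5)
obs 14: x=7/4 → posterior Inverse-Gamma(16, 12221/160)

k = 9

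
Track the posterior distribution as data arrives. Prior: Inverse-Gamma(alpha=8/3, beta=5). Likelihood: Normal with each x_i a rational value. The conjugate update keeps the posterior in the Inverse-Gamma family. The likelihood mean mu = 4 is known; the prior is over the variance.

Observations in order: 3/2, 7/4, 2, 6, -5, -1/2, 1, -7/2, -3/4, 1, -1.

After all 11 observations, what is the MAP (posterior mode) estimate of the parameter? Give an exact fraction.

6057/440

obs 1: x=3/2 → posterior Inverse-Gamma(19/6, 65/8)
obs 2: x=7/4 → posterior Inverse-Gamma(11/3, 341/32)
obs 3: x=2 → posterior Inverse-Gamma(25/6, 405/32)
obs 4: x=6 → posterior Inverse-Gamma(14/3, 469/32)
obs 5: x=-5 → posterior Inverse-Gamma(31/6, 1765/32)
obs 6: x=-1/2 → posterior Inverse-Gamma(17/3, 2089/32)
obs 7: x=1 → posterior Inverse-Gamma(37/6, 2233/32)
obs 8: x=-7/2 → posterior Inverse-Gamma(20/3, 3133/32)
obs 9: x=-3/4 → posterior Inverse-Gamma(43/6, 1747/16)
obs 10: x=1 → posterior Inverse-Gamma(23/3, 1819/16)
obs 11: x=-1 → posterior Inverse-Gamma(49/6, 2019/16)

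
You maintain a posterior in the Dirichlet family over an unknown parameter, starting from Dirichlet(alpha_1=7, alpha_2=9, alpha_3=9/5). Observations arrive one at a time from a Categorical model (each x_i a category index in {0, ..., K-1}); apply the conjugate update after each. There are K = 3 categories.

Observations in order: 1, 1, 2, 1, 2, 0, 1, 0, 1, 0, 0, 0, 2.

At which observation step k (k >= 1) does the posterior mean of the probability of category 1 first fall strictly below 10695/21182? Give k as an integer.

obs 1: x=1 → posterior Dirichlet(7, 10, 9/5)
obs 2: x=1 → posterior Dirichlet(7, 11, 9/5)
obs 3: x=2 → posterior Dirichlet(7, 11, 14/5)
obs 4: x=1 → posterior Dirichlet(7, 12, 14/5)
obs 5: x=2 → posterior Dirichlet(7, 12, 19/5)
obs 6: x=0 → posterior Dirichlet(8, 12, 19/5)
obs 7: x=1 → posterior Dirichlet(8, 13, 19/5)
obs 8: x=0 → posterior Dirichlet(9, 13, 19/5)
obs 9: x=1 → posterior Dirichlet(9, 14, 19/5)
obs 10: x=0 → posterior Dirichlet(10, 14, 19/5)
obs 11: x=0 → posterior Dirichlet(11, 14, 19/5)
obs 12: x=0 → posterior Dirichlet(12, 14, 19/5)
obs 13: x=2 → posterior Dirichlet(12, 14, 24/5)

k = 6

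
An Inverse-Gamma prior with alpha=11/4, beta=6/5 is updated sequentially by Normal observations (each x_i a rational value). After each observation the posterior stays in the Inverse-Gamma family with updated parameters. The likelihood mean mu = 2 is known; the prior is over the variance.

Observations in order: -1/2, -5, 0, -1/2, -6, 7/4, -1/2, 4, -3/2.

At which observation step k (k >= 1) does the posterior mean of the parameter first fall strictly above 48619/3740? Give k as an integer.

k = 5

obs 1: x=-1/2 → posterior Inverse-Gamma(13/4, 173/40)
obs 2: x=-5 → posterior Inverse-Gamma(15/4, 1153/40)
obs 3: x=0 → posterior Inverse-Gamma(17/4, 1233/40)
obs 4: x=-1/2 → posterior Inverse-Gamma(19/4, 679/20)
obs 5: x=-6 → posterior Inverse-Gamma(21/4, 1319/20)
obs 6: x=7/4 → posterior Inverse-Gamma(23/4, 10557/160)
obs 7: x=-1/2 → posterior Inverse-Gamma(25/4, 11057/160)
obs 8: x=4 → posterior Inverse-Gamma(27/4, 11377/160)
obs 9: x=-3/2 → posterior Inverse-Gamma(29/4, 12357/160)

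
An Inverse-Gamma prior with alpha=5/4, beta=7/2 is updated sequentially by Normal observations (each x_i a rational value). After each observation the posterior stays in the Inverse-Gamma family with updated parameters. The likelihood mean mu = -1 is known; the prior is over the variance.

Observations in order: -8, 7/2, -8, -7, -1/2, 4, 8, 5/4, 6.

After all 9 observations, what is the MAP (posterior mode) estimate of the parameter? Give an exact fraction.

obs 1: x=-8 → posterior Inverse-Gamma(7/4, 28)
obs 2: x=7/2 → posterior Inverse-Gamma(9/4, 305/8)
obs 3: x=-8 → posterior Inverse-Gamma(11/4, 501/8)
obs 4: x=-7 → posterior Inverse-Gamma(13/4, 645/8)
obs 5: x=-1/2 → posterior Inverse-Gamma(15/4, 323/4)
obs 6: x=4 → posterior Inverse-Gamma(17/4, 373/4)
obs 7: x=8 → posterior Inverse-Gamma(19/4, 535/4)
obs 8: x=5/4 → posterior Inverse-Gamma(21/4, 4361/32)
obs 9: x=6 → posterior Inverse-Gamma(23/4, 5145/32)

1715/72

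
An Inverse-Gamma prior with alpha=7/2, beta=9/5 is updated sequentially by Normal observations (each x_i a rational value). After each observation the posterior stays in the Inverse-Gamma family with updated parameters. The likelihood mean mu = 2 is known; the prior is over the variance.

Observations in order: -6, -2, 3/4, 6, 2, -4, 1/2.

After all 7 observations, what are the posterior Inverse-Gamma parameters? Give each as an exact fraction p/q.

obs 1: x=-6 → posterior Inverse-Gamma(4, 169/5)
obs 2: x=-2 → posterior Inverse-Gamma(9/2, 209/5)
obs 3: x=3/4 → posterior Inverse-Gamma(5, 6813/160)
obs 4: x=6 → posterior Inverse-Gamma(11/2, 8093/160)
obs 5: x=2 → posterior Inverse-Gamma(6, 8093/160)
obs 6: x=-4 → posterior Inverse-Gamma(13/2, 10973/160)
obs 7: x=1/2 → posterior Inverse-Gamma(7, 11153/160)

alpha=7, beta=11153/160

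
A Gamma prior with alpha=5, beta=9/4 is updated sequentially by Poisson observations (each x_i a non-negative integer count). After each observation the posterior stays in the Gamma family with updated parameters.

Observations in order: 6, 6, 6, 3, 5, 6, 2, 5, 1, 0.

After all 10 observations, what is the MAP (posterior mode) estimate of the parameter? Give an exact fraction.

176/49

obs 1: x=6 → posterior Gamma(11, 13/4)
obs 2: x=6 → posterior Gamma(17, 17/4)
obs 3: x=6 → posterior Gamma(23, 21/4)
obs 4: x=3 → posterior Gamma(26, 25/4)
obs 5: x=5 → posterior Gamma(31, 29/4)
obs 6: x=6 → posterior Gamma(37, 33/4)
obs 7: x=2 → posterior Gamma(39, 37/4)
obs 8: x=5 → posterior Gamma(44, 41/4)
obs 9: x=1 → posterior Gamma(45, 45/4)
obs 10: x=0 → posterior Gamma(45, 49/4)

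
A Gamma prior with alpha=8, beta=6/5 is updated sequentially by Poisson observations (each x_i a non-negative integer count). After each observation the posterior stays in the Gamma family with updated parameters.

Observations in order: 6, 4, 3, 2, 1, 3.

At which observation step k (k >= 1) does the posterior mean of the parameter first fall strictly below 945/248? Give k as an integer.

obs 1: x=6 → posterior Gamma(14, 11/5)
obs 2: x=4 → posterior Gamma(18, 16/5)
obs 3: x=3 → posterior Gamma(21, 21/5)
obs 4: x=2 → posterior Gamma(23, 26/5)
obs 5: x=1 → posterior Gamma(24, 31/5)
obs 6: x=3 → posterior Gamma(27, 36/5)

k = 6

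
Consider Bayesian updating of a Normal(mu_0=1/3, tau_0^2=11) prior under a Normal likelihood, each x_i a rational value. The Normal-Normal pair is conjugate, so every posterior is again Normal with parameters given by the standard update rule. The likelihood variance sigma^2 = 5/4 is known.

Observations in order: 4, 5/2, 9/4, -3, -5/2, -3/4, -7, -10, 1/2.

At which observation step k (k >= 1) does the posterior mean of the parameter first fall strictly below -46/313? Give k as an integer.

obs 1: x=4 → posterior Normal(533/147, 55/49)
obs 2: x=5/2 → posterior Normal(863/279, 55/93)
obs 3: x=9/4 → posterior Normal(1160/411, 55/137)
obs 4: x=-3 → posterior Normal(764/543, 55/181)
obs 5: x=-5/2 → posterior Normal(434/675, 11/45)
obs 6: x=-3/4 → posterior Normal(335/807, 55/269)
obs 7: x=-7 → posterior Normal(-589/939, 55/313)
obs 8: x=-10 → posterior Normal(-1909/1071, 55/357)
obs 9: x=1/2 → posterior Normal(-1843/1203, 55/401)

k = 7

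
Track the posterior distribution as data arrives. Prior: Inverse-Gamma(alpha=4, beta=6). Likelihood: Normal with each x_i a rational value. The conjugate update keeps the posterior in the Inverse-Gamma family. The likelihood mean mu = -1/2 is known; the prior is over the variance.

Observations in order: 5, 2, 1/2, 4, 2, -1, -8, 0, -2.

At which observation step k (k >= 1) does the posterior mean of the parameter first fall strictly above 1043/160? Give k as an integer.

k = 4

obs 1: x=5 → posterior Inverse-Gamma(9/2, 169/8)
obs 2: x=2 → posterior Inverse-Gamma(5, 97/4)
obs 3: x=1/2 → posterior Inverse-Gamma(11/2, 99/4)
obs 4: x=4 → posterior Inverse-Gamma(6, 279/8)
obs 5: x=2 → posterior Inverse-Gamma(13/2, 38)
obs 6: x=-1 → posterior Inverse-Gamma(7, 305/8)
obs 7: x=-8 → posterior Inverse-Gamma(15/2, 265/4)
obs 8: x=0 → posterior Inverse-Gamma(8, 531/8)
obs 9: x=-2 → posterior Inverse-Gamma(17/2, 135/2)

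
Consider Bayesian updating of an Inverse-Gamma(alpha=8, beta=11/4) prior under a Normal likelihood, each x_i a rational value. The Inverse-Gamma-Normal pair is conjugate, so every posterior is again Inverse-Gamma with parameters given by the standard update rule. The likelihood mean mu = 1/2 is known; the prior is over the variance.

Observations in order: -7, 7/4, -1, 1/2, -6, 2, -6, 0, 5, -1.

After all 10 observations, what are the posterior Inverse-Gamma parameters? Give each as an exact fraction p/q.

alpha=13, beta=2801/32

obs 1: x=-7 → posterior Inverse-Gamma(17/2, 247/8)
obs 2: x=7/4 → posterior Inverse-Gamma(9, 1013/32)
obs 3: x=-1 → posterior Inverse-Gamma(19/2, 1049/32)
obs 4: x=1/2 → posterior Inverse-Gamma(10, 1049/32)
obs 5: x=-6 → posterior Inverse-Gamma(21/2, 1725/32)
obs 6: x=2 → posterior Inverse-Gamma(11, 1761/32)
obs 7: x=-6 → posterior Inverse-Gamma(23/2, 2437/32)
obs 8: x=0 → posterior Inverse-Gamma(12, 2441/32)
obs 9: x=5 → posterior Inverse-Gamma(25/2, 2765/32)
obs 10: x=-1 → posterior Inverse-Gamma(13, 2801/32)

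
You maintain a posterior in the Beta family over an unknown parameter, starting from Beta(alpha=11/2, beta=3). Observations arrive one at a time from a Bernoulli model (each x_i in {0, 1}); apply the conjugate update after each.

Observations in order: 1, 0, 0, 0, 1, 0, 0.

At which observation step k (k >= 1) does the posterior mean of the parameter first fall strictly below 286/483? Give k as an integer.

obs 1: x=1 → posterior Beta(13/2, 3)
obs 2: x=0 → posterior Beta(13/2, 4)
obs 3: x=0 → posterior Beta(13/2, 5)
obs 4: x=0 → posterior Beta(13/2, 6)
obs 5: x=1 → posterior Beta(15/2, 6)
obs 6: x=0 → posterior Beta(15/2, 7)
obs 7: x=0 → posterior Beta(15/2, 8)

k = 3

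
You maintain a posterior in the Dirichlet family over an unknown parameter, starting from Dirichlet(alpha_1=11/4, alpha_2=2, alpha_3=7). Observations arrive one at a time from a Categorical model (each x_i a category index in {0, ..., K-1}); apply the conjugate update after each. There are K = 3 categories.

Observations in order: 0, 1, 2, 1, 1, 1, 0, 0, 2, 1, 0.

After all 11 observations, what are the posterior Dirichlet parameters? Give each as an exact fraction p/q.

obs 1: x=0 → posterior Dirichlet(15/4, 2, 7)
obs 2: x=1 → posterior Dirichlet(15/4, 3, 7)
obs 3: x=2 → posterior Dirichlet(15/4, 3, 8)
obs 4: x=1 → posterior Dirichlet(15/4, 4, 8)
obs 5: x=1 → posterior Dirichlet(15/4, 5, 8)
obs 6: x=1 → posterior Dirichlet(15/4, 6, 8)
obs 7: x=0 → posterior Dirichlet(19/4, 6, 8)
obs 8: x=0 → posterior Dirichlet(23/4, 6, 8)
obs 9: x=2 → posterior Dirichlet(23/4, 6, 9)
obs 10: x=1 → posterior Dirichlet(23/4, 7, 9)
obs 11: x=0 → posterior Dirichlet(27/4, 7, 9)

alpha_1=27/4, alpha_2=7, alpha_3=9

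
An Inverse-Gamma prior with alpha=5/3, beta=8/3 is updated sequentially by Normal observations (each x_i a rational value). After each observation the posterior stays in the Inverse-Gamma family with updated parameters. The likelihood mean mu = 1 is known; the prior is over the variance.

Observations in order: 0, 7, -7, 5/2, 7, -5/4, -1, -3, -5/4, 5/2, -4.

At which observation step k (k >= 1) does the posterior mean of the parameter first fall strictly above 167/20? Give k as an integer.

k = 2

obs 1: x=0 → posterior Inverse-Gamma(13/6, 19/6)
obs 2: x=7 → posterior Inverse-Gamma(8/3, 127/6)
obs 3: x=-7 → posterior Inverse-Gamma(19/6, 319/6)
obs 4: x=5/2 → posterior Inverse-Gamma(11/3, 1303/24)
obs 5: x=7 → posterior Inverse-Gamma(25/6, 1735/24)
obs 6: x=-5/4 → posterior Inverse-Gamma(14/3, 7183/96)
obs 7: x=-1 → posterior Inverse-Gamma(31/6, 7375/96)
obs 8: x=-3 → posterior Inverse-Gamma(17/3, 8143/96)
obs 9: x=-5/4 → posterior Inverse-Gamma(37/6, 4193/48)
obs 10: x=5/2 → posterior Inverse-Gamma(20/3, 4247/48)
obs 11: x=-4 → posterior Inverse-Gamma(43/6, 4847/48)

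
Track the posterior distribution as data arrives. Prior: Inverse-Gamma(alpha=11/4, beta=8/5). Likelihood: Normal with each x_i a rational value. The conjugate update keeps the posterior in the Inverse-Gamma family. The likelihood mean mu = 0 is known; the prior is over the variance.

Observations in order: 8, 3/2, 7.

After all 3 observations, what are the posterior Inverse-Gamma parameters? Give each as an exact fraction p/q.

alpha=17/4, beta=2369/40

obs 1: x=8 → posterior Inverse-Gamma(13/4, 168/5)
obs 2: x=3/2 → posterior Inverse-Gamma(15/4, 1389/40)
obs 3: x=7 → posterior Inverse-Gamma(17/4, 2369/40)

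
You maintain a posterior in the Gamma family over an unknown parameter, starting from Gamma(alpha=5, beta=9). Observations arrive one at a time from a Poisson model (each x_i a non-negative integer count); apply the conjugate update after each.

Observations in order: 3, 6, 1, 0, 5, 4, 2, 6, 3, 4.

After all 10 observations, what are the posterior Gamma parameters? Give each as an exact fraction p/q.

alpha=39, beta=19

obs 1: x=3 → posterior Gamma(8, 10)
obs 2: x=6 → posterior Gamma(14, 11)
obs 3: x=1 → posterior Gamma(15, 12)
obs 4: x=0 → posterior Gamma(15, 13)
obs 5: x=5 → posterior Gamma(20, 14)
obs 6: x=4 → posterior Gamma(24, 15)
obs 7: x=2 → posterior Gamma(26, 16)
obs 8: x=6 → posterior Gamma(32, 17)
obs 9: x=3 → posterior Gamma(35, 18)
obs 10: x=4 → posterior Gamma(39, 19)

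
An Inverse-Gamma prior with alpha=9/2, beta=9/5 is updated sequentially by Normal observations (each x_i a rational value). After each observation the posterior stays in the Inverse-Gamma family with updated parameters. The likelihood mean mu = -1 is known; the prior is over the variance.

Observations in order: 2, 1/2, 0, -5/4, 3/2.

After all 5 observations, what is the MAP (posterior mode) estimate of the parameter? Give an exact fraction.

1773/1280

obs 1: x=2 → posterior Inverse-Gamma(5, 63/10)
obs 2: x=1/2 → posterior Inverse-Gamma(11/2, 297/40)
obs 3: x=0 → posterior Inverse-Gamma(6, 317/40)
obs 4: x=-5/4 → posterior Inverse-Gamma(13/2, 1273/160)
obs 5: x=3/2 → posterior Inverse-Gamma(7, 1773/160)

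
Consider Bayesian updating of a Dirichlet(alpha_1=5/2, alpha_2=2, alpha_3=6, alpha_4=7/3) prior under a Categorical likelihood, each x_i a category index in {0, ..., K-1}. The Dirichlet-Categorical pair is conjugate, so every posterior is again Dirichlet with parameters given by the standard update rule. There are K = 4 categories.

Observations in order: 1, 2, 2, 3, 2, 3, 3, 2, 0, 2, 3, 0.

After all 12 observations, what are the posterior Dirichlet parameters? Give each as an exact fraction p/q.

obs 1: x=1 → posterior Dirichlet(5/2, 3, 6, 7/3)
obs 2: x=2 → posterior Dirichlet(5/2, 3, 7, 7/3)
obs 3: x=2 → posterior Dirichlet(5/2, 3, 8, 7/3)
obs 4: x=3 → posterior Dirichlet(5/2, 3, 8, 10/3)
obs 5: x=2 → posterior Dirichlet(5/2, 3, 9, 10/3)
obs 6: x=3 → posterior Dirichlet(5/2, 3, 9, 13/3)
obs 7: x=3 → posterior Dirichlet(5/2, 3, 9, 16/3)
obs 8: x=2 → posterior Dirichlet(5/2, 3, 10, 16/3)
obs 9: x=0 → posterior Dirichlet(7/2, 3, 10, 16/3)
obs 10: x=2 → posterior Dirichlet(7/2, 3, 11, 16/3)
obs 11: x=3 → posterior Dirichlet(7/2, 3, 11, 19/3)
obs 12: x=0 → posterior Dirichlet(9/2, 3, 11, 19/3)

alpha_1=9/2, alpha_2=3, alpha_3=11, alpha_4=19/3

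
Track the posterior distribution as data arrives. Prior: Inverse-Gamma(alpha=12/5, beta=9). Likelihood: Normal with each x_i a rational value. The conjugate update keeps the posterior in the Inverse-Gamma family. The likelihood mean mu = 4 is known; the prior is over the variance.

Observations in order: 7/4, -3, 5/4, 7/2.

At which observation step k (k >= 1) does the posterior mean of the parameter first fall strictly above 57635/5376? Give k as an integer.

k = 2

obs 1: x=7/4 → posterior Inverse-Gamma(29/10, 369/32)
obs 2: x=-3 → posterior Inverse-Gamma(17/5, 1153/32)
obs 3: x=5/4 → posterior Inverse-Gamma(39/10, 637/16)
obs 4: x=7/2 → posterior Inverse-Gamma(22/5, 639/16)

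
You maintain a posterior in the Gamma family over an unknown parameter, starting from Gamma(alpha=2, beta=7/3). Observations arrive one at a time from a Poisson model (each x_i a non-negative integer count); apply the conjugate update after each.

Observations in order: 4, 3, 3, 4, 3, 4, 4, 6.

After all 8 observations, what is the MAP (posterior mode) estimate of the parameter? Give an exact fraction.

obs 1: x=4 → posterior Gamma(6, 10/3)
obs 2: x=3 → posterior Gamma(9, 13/3)
obs 3: x=3 → posterior Gamma(12, 16/3)
obs 4: x=4 → posterior Gamma(16, 19/3)
obs 5: x=3 → posterior Gamma(19, 22/3)
obs 6: x=4 → posterior Gamma(23, 25/3)
obs 7: x=4 → posterior Gamma(27, 28/3)
obs 8: x=6 → posterior Gamma(33, 31/3)

96/31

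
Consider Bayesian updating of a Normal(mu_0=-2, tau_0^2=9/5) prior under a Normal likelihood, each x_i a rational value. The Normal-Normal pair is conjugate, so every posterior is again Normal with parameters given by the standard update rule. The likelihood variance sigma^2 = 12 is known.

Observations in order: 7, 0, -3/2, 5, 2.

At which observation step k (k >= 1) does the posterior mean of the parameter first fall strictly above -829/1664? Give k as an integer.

obs 1: x=7 → posterior Normal(-19/23, 36/23)
obs 2: x=0 → posterior Normal(-19/26, 18/13)
obs 3: x=-3/2 → posterior Normal(-47/58, 36/29)
obs 4: x=5 → posterior Normal(-17/64, 9/8)
obs 5: x=2 → posterior Normal(-1/14, 36/35)

k = 4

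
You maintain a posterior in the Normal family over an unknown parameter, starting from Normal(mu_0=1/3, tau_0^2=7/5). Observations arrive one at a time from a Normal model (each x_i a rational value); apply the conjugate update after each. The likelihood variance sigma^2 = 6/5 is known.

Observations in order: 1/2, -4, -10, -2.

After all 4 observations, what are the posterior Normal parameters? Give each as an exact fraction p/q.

mu_0=-213/68, tau_0^2=21/85

obs 1: x=1/2 → posterior Normal(11/26, 42/65)
obs 2: x=-4 → posterior Normal(-9/8, 21/50)
obs 3: x=-10 → posterior Normal(-185/54, 14/45)
obs 4: x=-2 → posterior Normal(-213/68, 21/85)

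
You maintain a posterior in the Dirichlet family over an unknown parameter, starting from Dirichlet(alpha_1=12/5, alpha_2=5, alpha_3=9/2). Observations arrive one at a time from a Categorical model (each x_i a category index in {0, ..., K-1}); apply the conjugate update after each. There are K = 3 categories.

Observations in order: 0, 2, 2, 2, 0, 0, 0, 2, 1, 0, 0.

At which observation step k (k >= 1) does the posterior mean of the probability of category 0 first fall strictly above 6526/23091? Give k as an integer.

k = 6

obs 1: x=0 → posterior Dirichlet(17/5, 5, 9/2)
obs 2: x=2 → posterior Dirichlet(17/5, 5, 11/2)
obs 3: x=2 → posterior Dirichlet(17/5, 5, 13/2)
obs 4: x=2 → posterior Dirichlet(17/5, 5, 15/2)
obs 5: x=0 → posterior Dirichlet(22/5, 5, 15/2)
obs 6: x=0 → posterior Dirichlet(27/5, 5, 15/2)
obs 7: x=0 → posterior Dirichlet(32/5, 5, 15/2)
obs 8: x=2 → posterior Dirichlet(32/5, 5, 17/2)
obs 9: x=1 → posterior Dirichlet(32/5, 6, 17/2)
obs 10: x=0 → posterior Dirichlet(37/5, 6, 17/2)
obs 11: x=0 → posterior Dirichlet(42/5, 6, 17/2)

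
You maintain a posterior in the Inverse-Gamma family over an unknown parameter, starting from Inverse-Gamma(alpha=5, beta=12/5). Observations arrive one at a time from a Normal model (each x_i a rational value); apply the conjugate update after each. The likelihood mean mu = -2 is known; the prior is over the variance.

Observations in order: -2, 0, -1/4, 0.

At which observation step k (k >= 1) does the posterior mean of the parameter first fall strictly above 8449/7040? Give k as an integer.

k = 4

obs 1: x=-2 → posterior Inverse-Gamma(11/2, 12/5)
obs 2: x=0 → posterior Inverse-Gamma(6, 22/5)
obs 3: x=-1/4 → posterior Inverse-Gamma(13/2, 949/160)
obs 4: x=0 → posterior Inverse-Gamma(7, 1269/160)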